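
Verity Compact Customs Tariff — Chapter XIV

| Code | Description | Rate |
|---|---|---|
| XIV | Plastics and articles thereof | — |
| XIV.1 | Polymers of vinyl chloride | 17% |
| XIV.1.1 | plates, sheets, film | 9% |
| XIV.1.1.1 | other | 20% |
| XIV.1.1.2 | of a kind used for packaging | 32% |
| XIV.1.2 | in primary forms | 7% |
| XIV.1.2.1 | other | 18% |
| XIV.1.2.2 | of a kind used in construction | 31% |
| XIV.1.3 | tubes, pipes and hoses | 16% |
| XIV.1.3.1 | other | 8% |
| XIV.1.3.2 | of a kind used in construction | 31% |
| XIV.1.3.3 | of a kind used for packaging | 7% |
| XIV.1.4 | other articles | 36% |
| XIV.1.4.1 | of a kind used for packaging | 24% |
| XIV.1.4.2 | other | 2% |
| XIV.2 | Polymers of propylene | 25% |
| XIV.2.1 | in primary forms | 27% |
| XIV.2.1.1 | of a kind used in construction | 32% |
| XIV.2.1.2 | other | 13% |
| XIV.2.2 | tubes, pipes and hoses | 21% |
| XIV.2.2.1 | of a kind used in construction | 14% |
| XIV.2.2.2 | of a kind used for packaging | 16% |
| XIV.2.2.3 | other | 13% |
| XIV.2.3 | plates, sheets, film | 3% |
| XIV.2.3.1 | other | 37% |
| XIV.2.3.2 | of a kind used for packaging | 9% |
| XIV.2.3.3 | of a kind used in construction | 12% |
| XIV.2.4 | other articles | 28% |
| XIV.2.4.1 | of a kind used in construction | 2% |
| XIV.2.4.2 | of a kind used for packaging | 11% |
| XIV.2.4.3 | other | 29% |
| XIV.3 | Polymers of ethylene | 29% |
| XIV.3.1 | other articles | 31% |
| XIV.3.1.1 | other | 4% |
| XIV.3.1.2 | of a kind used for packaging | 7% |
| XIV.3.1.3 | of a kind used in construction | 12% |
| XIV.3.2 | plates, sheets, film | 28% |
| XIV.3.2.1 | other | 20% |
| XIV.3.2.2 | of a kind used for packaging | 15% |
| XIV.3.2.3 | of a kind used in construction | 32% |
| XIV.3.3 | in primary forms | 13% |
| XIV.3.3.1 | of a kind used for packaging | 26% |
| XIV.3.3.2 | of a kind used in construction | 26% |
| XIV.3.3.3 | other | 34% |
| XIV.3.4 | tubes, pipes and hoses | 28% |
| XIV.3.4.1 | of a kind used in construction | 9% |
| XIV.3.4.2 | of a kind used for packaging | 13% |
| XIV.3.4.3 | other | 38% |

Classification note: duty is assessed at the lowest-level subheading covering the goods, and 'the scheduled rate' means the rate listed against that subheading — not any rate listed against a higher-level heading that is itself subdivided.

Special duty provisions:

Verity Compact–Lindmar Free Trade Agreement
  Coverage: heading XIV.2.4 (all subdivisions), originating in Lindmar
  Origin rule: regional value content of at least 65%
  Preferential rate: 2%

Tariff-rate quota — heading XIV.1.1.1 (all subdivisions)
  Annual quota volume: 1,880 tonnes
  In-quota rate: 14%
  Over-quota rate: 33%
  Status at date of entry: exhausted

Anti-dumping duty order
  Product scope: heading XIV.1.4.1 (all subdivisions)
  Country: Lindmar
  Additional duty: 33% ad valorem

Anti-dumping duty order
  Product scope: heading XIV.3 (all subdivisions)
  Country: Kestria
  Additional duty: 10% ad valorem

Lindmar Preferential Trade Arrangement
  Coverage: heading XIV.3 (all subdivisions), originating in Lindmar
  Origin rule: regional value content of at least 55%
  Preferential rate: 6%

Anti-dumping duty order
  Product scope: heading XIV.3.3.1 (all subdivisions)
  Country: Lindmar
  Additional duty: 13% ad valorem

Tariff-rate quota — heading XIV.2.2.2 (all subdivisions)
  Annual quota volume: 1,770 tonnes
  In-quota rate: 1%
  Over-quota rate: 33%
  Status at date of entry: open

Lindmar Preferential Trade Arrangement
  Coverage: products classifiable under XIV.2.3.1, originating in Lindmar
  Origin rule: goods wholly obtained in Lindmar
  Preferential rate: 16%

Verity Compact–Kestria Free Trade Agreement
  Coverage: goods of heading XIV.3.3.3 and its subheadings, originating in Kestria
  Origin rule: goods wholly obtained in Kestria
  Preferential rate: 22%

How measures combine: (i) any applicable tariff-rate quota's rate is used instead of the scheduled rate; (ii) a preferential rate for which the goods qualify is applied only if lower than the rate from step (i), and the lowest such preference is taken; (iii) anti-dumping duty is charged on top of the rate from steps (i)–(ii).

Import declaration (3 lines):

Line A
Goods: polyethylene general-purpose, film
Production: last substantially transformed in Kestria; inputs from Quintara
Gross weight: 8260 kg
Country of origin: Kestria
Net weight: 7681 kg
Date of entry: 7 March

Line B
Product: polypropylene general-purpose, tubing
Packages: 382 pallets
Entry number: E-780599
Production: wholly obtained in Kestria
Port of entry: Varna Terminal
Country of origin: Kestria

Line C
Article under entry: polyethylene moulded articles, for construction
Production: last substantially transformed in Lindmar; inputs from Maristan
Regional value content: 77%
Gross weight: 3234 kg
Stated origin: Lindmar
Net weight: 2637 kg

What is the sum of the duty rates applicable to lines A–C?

Line A: polyethylene → XIV.3; film → XIV.3.2; general-purpose → XIV.3.2.1. Scheduled 20%. Kestria agreement on XIV.3.3.3: XIV.3.2.1 not covered; anti-dumping (Kestria, XIV.3): +10%; total 20% + 10% = 30%. → 30%.
Line B: polypropylene → XIV.2; tubing → XIV.2.2; general-purpose → XIV.2.2.3. Scheduled 13%. Kestria agreement on XIV.3.3.3: XIV.2.2.3 not covered. → 13%.
Line C: polyethylene → XIV.3; moulded articles → XIV.3.1; for construction → XIV.3.1.3. Scheduled 12%. Lindmar agreement on XIV.2.4: XIV.3.1.3 not covered; Lindmar agreement on XIV.3: RVC ≥ 55% → 6% available; Lindmar agreement on XIV.2.3.1: XIV.3.1.3 not covered; preferential 6%. → 6%.
Sum: 30% + 13% + 6% = 49%.

49%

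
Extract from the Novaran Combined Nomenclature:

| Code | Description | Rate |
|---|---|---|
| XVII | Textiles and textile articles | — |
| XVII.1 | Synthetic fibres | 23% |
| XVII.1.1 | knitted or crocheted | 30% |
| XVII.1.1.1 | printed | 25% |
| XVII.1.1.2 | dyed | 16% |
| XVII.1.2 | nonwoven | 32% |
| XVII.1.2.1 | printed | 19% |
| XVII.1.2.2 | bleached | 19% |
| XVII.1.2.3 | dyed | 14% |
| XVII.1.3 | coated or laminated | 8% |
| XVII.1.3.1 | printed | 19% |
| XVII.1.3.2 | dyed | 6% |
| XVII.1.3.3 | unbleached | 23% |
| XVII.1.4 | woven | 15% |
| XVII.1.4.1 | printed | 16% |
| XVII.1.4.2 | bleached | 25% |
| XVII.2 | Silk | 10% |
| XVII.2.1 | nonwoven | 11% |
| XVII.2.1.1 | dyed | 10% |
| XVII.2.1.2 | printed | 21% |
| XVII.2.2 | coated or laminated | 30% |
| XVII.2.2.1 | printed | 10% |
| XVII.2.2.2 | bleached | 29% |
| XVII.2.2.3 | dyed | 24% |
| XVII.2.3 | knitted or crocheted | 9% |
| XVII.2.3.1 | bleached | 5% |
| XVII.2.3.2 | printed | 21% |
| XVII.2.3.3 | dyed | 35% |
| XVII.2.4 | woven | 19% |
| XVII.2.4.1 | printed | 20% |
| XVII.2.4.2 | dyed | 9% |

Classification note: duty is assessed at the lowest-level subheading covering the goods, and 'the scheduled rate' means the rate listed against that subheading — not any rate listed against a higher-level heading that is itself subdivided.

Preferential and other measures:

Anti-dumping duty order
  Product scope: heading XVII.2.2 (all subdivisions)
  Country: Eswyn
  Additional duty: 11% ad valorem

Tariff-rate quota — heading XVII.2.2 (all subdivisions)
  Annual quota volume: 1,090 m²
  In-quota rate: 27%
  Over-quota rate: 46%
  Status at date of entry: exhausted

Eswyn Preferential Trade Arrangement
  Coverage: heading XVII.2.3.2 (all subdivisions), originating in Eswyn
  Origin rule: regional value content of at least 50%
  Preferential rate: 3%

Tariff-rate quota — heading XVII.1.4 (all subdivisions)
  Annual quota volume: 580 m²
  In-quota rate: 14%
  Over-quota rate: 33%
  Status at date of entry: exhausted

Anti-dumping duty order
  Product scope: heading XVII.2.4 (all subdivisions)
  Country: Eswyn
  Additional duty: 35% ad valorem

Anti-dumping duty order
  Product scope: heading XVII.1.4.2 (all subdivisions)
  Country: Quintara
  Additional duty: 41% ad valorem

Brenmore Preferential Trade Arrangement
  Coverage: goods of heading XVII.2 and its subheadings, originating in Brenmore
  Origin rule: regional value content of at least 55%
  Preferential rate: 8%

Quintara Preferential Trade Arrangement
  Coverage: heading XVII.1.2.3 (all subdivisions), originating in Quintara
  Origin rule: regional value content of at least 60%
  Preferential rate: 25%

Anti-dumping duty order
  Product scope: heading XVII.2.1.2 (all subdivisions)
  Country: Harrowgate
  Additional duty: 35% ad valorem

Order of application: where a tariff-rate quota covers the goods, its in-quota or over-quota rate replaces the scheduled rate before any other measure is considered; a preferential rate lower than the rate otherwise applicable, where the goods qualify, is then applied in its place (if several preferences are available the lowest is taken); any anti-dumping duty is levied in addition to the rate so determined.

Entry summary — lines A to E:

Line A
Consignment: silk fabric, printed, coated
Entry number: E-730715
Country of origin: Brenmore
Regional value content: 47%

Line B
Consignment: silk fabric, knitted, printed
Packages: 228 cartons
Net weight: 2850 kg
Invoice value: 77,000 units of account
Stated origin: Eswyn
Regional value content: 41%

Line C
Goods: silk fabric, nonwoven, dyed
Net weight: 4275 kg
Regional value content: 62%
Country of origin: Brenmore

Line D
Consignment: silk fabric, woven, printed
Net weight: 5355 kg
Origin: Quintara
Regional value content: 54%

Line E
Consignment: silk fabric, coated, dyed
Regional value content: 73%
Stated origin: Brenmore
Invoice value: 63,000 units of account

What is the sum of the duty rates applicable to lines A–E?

Line A: silk → XVII.2; coated → XVII.2.2; printed → XVII.2.2.1. Scheduled 10%. quota on XVII.2.2 exhausted → over-quota 46%; Brenmore agreement on XVII.2: RVC < 55%. → 46%.
Line B: silk → XVII.2; knitted → XVII.2.3; printed → XVII.2.3.2. Scheduled 21%. Eswyn agreement on XVII.2.3.2: RVC < 50%. → 21%.
Line C: silk → XVII.2; nonwoven → XVII.2.1; dyed → XVII.2.1.1. Scheduled 10%. Brenmore agreement on XVII.2: RVC ≥ 55% → 8% available; preferential 8%. → 8%.
Line D: silk → XVII.2; woven → XVII.2.4; printed → XVII.2.4.1. Scheduled 20%. Quintara agreement on XVII.1.2.3: XVII.2.4.1 not covered. → 20%.
Line E: silk → XVII.2; coated → XVII.2.2; dyed → XVII.2.2.3. Scheduled 24%. quota on XVII.2.2 exhausted → over-quota 46%; Brenmore agreement on XVII.2: RVC ≥ 55% → 8% available; preferential 8%. → 8%.
Sum: 46% + 21% + 8% + 20% + 8% = 103%.

103%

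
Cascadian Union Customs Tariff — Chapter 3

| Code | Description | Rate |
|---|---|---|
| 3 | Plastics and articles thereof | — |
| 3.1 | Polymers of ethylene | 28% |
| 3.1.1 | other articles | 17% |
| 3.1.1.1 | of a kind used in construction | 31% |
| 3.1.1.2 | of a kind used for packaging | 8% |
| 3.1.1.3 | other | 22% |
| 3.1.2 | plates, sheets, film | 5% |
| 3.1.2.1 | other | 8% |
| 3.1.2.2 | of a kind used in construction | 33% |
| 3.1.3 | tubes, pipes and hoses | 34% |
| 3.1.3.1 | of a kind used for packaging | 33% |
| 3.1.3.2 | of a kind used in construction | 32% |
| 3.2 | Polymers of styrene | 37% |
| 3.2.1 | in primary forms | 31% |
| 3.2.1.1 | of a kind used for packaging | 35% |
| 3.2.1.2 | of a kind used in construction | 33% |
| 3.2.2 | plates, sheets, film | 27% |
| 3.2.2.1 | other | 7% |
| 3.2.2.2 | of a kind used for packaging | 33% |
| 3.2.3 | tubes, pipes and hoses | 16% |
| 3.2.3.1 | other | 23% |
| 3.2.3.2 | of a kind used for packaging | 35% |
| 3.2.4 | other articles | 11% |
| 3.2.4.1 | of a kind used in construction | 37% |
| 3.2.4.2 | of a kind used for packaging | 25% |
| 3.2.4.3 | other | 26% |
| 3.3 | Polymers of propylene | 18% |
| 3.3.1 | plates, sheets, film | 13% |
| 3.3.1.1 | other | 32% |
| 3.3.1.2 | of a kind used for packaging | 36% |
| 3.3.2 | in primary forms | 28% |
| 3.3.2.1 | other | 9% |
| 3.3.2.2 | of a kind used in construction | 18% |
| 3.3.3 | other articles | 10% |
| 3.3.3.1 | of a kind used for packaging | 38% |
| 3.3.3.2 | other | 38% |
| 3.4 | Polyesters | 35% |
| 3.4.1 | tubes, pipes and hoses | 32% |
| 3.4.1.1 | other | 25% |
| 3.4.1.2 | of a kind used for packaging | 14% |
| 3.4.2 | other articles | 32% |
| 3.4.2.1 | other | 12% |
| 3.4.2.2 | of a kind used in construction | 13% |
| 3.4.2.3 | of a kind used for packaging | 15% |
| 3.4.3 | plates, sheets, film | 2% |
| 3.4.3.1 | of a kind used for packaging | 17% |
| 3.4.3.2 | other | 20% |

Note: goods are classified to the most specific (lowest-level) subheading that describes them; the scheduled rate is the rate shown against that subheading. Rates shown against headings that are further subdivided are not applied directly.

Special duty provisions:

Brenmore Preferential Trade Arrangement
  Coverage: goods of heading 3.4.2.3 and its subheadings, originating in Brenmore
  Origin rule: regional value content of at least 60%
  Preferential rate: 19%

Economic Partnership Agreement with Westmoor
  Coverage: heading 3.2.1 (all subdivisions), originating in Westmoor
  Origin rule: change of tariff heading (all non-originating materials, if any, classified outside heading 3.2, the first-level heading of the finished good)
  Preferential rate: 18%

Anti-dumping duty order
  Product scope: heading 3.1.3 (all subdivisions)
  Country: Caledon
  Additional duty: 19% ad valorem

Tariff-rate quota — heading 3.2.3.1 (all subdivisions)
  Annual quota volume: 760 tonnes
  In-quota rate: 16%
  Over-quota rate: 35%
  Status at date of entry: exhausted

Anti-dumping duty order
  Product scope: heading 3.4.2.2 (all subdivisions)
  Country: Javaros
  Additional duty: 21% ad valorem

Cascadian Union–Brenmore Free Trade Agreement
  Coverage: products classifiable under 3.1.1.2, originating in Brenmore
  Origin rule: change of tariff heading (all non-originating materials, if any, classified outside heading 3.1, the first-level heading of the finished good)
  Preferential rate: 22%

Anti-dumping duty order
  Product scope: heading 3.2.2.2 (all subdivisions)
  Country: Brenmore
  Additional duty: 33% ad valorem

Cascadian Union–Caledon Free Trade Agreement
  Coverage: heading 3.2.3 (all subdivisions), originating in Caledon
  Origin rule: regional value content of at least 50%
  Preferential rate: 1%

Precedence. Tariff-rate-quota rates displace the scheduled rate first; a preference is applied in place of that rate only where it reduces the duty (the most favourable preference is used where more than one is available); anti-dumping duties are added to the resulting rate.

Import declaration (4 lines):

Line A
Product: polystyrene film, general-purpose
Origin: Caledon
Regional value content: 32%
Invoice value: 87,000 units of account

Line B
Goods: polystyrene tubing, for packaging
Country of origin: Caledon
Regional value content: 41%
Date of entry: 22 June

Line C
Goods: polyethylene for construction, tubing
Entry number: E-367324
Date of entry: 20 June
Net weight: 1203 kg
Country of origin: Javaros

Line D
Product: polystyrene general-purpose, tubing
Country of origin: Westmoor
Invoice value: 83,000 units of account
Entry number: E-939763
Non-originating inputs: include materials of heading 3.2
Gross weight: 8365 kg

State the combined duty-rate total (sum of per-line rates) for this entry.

Line A: polystyrene → 3.2; film → 3.2.2; general-purpose → 3.2.2.1. Scheduled 7%. Caledon agreement on 3.2.3: 3.2.2.1 not covered. → 7%.
Line B: polystyrene → 3.2; tubing → 3.2.3; for packaging → 3.2.3.2. Scheduled 35%. Caledon agreement on 3.2.3: RVC < 50%. → 35%.
Line C: polyethylene → 3.1; tubing → 3.1.3; for construction → 3.1.3.2. Scheduled 32%. No special measure applies. → 32%.
Line D: polystyrene → 3.2; tubing → 3.2.3; general-purpose → 3.2.3.1. Scheduled 23%. quota on 3.2.3.1 exhausted → over-quota 35%; Westmoor agreement on 3.2.1: 3.2.3.1 not covered. → 35%.
Sum: 7% + 35% + 32% + 35% = 109%.

109%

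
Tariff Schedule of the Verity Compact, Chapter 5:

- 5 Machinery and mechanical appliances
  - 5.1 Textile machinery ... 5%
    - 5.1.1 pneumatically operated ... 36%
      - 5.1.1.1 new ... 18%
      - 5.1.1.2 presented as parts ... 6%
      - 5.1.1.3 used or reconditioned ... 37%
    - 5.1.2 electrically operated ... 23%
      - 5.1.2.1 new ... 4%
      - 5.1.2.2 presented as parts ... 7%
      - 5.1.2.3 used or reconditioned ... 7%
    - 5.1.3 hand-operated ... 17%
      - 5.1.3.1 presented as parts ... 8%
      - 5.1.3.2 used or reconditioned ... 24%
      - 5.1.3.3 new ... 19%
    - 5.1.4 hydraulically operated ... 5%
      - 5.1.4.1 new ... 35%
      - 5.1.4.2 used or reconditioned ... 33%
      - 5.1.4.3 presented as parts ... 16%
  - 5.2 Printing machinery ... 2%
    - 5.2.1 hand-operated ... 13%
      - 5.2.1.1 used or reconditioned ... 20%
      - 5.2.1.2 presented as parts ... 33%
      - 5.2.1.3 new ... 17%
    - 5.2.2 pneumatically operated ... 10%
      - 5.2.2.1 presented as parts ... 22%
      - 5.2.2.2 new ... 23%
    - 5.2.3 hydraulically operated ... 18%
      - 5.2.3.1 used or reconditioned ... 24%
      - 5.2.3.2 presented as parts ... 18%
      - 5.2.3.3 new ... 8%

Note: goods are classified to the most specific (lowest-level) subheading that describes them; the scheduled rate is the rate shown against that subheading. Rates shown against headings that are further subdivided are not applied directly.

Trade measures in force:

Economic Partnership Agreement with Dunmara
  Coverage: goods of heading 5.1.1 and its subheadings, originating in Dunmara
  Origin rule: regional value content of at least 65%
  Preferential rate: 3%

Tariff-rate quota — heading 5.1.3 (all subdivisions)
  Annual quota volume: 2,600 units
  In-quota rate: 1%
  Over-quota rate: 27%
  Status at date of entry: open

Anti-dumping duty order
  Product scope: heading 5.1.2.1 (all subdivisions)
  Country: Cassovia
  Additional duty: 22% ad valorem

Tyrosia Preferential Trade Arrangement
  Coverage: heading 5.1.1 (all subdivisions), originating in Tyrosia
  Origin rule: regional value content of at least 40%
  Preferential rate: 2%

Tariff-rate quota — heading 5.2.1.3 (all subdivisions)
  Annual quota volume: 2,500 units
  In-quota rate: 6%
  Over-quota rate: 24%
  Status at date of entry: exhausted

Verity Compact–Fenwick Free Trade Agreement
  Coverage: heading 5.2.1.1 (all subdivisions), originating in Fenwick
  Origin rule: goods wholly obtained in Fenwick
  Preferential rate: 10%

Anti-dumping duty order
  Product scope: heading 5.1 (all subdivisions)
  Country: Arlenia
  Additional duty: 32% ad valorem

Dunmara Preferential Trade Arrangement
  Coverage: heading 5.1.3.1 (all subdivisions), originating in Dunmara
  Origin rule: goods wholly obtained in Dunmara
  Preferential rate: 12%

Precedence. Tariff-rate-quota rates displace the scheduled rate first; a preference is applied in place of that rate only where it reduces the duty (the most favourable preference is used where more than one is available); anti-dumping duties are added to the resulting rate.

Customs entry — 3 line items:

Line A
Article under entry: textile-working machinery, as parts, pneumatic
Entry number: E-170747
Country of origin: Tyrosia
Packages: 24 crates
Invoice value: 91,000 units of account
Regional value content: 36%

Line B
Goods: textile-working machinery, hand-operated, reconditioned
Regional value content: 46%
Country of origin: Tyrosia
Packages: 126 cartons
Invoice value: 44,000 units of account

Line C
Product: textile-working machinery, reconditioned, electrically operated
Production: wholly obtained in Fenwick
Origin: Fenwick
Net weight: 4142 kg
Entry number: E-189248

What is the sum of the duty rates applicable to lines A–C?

14%

Line A: textile-working → 5.1; pneumatic → 5.1.1; as parts → 5.1.1.2. Scheduled 6%. Tyrosia agreement on 5.1.1: RVC < 40%. → 6%.
Line B: textile-working → 5.1; hand-operated → 5.1.3; reconditioned → 5.1.3.2. Scheduled 24%. quota on 5.1.3 open → in-quota 1%; Tyrosia agreement on 5.1.1: 5.1.3.2 not covered. → 1%.
Line C: textile-working → 5.1; electrically operated → 5.1.2; reconditioned → 5.1.2.3. Scheduled 7%. Fenwick agreement on 5.2.1.1: 5.1.2.3 not covered. → 7%.
Sum: 6% + 1% + 7% = 14%.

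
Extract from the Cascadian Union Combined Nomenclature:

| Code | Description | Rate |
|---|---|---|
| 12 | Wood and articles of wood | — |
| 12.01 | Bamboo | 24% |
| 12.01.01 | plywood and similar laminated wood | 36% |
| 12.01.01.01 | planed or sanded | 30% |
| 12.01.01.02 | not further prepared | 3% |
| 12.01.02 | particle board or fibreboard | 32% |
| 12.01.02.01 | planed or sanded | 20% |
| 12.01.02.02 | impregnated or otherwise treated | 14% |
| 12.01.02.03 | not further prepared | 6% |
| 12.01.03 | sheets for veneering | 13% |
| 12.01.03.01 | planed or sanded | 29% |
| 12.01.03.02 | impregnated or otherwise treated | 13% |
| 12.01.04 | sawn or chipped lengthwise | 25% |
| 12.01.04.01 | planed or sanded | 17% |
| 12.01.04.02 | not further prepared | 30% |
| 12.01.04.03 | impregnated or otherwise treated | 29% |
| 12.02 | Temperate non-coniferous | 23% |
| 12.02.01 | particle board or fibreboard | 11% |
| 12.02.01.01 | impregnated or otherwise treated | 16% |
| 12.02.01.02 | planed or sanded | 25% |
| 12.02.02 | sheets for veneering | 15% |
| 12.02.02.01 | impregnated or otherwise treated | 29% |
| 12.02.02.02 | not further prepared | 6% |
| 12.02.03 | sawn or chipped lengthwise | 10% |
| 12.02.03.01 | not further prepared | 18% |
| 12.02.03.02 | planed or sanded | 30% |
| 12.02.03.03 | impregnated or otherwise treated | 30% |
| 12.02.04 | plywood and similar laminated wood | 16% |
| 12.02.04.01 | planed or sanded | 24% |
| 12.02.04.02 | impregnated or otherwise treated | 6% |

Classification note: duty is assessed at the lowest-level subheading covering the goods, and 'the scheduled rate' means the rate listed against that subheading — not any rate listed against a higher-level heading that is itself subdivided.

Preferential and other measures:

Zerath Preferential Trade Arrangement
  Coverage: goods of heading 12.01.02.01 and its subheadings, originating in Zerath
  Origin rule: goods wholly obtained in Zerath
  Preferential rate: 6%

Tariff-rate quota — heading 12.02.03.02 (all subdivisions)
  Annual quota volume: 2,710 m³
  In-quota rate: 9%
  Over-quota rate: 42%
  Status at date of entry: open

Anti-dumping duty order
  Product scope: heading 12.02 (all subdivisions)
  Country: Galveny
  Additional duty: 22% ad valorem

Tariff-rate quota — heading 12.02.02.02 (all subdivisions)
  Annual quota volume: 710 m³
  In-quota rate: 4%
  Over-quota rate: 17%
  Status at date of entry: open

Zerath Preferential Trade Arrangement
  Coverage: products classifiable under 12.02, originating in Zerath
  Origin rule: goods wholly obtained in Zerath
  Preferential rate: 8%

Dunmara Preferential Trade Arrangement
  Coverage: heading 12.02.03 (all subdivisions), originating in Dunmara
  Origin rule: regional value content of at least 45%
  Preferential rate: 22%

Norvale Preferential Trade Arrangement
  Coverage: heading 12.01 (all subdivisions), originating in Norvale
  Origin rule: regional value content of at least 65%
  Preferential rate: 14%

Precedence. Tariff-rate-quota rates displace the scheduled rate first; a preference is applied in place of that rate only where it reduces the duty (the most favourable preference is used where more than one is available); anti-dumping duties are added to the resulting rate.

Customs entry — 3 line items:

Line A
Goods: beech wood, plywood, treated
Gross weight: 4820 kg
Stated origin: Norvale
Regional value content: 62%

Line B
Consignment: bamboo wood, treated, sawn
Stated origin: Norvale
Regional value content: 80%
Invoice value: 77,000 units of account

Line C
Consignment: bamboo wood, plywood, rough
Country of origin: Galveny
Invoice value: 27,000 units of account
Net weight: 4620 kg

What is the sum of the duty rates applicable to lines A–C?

23%

Line A: beech → 12.02; plywood → 12.02.04; treated → 12.02.04.02. Scheduled 6%. Norvale agreement on 12.01: 12.02.04.02 not covered. → 6%.
Line B: bamboo → 12.01; sawn → 12.01.04; treated → 12.01.04.03. Scheduled 29%. Norvale agreement on 12.01: RVC ≥ 65% → 14% available; preferential 14%. → 14%.
Line C: bamboo → 12.01; plywood → 12.01.01; rough → 12.01.01.02. Scheduled 3%. No special measure applies. → 3%.
Sum: 6% + 14% + 3% = 23%.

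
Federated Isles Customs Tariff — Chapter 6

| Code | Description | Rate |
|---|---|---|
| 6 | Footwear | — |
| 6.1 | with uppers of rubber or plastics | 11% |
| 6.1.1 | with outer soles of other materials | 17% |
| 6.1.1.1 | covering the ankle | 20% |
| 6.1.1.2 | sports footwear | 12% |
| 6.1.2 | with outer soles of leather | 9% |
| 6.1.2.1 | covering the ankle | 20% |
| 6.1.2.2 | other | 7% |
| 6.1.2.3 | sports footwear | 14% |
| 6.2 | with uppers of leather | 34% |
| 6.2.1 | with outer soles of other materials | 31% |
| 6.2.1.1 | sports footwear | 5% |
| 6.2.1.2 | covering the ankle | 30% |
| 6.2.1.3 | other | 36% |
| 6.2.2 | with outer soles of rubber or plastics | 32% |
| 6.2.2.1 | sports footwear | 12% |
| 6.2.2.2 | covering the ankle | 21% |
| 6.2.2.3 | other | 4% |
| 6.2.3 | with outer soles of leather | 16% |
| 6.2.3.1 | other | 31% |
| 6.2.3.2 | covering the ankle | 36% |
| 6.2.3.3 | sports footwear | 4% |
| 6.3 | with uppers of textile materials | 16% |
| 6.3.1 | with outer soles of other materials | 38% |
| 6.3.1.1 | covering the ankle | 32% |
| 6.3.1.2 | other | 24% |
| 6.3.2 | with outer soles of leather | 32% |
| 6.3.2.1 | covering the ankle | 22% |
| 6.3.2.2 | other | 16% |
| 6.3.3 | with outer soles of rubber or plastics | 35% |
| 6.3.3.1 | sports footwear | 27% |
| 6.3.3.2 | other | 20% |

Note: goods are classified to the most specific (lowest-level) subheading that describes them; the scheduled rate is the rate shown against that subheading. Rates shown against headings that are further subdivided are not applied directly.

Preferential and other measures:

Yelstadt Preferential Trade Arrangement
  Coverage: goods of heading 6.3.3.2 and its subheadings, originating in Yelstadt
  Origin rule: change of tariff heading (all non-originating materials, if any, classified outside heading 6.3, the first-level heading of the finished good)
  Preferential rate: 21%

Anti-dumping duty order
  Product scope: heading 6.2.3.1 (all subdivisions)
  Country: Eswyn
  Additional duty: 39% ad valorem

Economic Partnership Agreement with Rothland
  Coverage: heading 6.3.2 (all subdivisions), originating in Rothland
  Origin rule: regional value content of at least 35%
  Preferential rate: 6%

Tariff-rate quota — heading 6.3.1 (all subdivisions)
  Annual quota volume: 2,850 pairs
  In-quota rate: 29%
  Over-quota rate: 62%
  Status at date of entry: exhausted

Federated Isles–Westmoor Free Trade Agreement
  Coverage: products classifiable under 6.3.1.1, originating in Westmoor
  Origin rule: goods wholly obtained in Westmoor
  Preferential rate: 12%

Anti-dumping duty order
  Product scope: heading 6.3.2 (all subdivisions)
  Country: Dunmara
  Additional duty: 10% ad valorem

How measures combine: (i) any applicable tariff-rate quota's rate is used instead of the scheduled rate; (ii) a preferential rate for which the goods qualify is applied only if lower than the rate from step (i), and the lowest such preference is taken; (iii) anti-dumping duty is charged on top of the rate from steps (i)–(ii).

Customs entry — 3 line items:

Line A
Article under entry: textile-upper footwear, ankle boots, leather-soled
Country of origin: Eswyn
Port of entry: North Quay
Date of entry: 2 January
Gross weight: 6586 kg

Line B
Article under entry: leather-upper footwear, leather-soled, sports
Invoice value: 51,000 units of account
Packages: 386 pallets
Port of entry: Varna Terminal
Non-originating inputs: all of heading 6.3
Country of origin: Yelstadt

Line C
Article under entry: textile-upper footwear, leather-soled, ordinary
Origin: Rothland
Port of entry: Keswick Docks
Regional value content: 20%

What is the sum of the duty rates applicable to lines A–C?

42%

Line A: textile-upper → 6.3; leather-soled → 6.3.2; ankle boots → 6.3.2.1. Scheduled 22%. No special measure applies. → 22%.
Line B: leather-upper → 6.2; leather-soled → 6.2.3; sports → 6.2.3.3. Scheduled 4%. Yelstadt agreement on 6.3.3.2: 6.2.3.3 not covered. → 4%.
Line C: textile-upper → 6.3; leather-soled → 6.3.2; ordinary → 6.3.2.2. Scheduled 16%. Rothland agreement on 6.3.2: RVC < 35%. → 16%.
Sum: 22% + 4% + 16% = 42%.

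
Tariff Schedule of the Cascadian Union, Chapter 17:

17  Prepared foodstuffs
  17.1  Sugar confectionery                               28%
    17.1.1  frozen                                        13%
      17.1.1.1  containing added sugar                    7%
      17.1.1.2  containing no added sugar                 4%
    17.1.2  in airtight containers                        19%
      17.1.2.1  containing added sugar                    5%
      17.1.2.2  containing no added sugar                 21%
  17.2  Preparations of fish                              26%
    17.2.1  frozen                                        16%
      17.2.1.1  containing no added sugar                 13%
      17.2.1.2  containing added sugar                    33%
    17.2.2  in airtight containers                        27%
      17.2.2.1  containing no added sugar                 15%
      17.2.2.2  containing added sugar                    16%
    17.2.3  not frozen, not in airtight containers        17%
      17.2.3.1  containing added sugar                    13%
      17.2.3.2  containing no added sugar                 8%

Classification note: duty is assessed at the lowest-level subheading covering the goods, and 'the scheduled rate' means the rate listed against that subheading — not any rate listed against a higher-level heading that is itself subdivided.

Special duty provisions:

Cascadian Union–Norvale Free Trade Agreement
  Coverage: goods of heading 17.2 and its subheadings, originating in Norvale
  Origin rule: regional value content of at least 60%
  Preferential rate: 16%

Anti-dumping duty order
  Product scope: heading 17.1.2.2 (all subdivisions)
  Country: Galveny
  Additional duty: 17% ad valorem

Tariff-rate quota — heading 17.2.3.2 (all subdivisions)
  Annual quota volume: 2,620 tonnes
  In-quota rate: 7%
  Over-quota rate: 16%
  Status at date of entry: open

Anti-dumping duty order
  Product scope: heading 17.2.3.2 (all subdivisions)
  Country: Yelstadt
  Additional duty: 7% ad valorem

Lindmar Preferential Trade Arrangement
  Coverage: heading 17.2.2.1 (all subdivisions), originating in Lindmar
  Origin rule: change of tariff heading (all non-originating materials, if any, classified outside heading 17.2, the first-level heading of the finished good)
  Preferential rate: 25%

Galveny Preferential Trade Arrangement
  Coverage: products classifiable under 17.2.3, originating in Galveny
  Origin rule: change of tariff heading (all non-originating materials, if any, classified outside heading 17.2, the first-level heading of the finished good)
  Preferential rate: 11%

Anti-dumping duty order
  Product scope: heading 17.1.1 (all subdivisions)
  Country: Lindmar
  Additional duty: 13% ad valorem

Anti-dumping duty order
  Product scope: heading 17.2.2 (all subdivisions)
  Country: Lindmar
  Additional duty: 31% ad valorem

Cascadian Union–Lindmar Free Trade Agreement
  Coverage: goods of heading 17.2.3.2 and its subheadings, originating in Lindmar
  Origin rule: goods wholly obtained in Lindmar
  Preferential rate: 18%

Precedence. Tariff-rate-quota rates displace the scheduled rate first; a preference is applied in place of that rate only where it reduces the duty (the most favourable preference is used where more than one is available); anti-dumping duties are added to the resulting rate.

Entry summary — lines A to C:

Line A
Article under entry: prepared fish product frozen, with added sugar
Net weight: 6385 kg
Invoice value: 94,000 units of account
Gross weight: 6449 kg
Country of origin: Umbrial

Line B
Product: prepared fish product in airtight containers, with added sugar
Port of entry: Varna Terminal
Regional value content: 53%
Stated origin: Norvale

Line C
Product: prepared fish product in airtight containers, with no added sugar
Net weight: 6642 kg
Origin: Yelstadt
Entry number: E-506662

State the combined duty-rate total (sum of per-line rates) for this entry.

64%

Line A: prepared fish product → 17.2; frozen → 17.2.1; with added sugar → 17.2.1.2. Scheduled 33%. No special measure applies. → 33%.
Line B: prepared fish product → 17.2; in airtight containers → 17.2.2; with added sugar → 17.2.2.2. Scheduled 16%. Norvale agreement on 17.2: RVC < 60%. → 16%.
Line C: prepared fish product → 17.2; in airtight containers → 17.2.2; with no added sugar → 17.2.2.1. Scheduled 15%. No special measure applies. → 15%.
Sum: 33% + 16% + 15% = 64%.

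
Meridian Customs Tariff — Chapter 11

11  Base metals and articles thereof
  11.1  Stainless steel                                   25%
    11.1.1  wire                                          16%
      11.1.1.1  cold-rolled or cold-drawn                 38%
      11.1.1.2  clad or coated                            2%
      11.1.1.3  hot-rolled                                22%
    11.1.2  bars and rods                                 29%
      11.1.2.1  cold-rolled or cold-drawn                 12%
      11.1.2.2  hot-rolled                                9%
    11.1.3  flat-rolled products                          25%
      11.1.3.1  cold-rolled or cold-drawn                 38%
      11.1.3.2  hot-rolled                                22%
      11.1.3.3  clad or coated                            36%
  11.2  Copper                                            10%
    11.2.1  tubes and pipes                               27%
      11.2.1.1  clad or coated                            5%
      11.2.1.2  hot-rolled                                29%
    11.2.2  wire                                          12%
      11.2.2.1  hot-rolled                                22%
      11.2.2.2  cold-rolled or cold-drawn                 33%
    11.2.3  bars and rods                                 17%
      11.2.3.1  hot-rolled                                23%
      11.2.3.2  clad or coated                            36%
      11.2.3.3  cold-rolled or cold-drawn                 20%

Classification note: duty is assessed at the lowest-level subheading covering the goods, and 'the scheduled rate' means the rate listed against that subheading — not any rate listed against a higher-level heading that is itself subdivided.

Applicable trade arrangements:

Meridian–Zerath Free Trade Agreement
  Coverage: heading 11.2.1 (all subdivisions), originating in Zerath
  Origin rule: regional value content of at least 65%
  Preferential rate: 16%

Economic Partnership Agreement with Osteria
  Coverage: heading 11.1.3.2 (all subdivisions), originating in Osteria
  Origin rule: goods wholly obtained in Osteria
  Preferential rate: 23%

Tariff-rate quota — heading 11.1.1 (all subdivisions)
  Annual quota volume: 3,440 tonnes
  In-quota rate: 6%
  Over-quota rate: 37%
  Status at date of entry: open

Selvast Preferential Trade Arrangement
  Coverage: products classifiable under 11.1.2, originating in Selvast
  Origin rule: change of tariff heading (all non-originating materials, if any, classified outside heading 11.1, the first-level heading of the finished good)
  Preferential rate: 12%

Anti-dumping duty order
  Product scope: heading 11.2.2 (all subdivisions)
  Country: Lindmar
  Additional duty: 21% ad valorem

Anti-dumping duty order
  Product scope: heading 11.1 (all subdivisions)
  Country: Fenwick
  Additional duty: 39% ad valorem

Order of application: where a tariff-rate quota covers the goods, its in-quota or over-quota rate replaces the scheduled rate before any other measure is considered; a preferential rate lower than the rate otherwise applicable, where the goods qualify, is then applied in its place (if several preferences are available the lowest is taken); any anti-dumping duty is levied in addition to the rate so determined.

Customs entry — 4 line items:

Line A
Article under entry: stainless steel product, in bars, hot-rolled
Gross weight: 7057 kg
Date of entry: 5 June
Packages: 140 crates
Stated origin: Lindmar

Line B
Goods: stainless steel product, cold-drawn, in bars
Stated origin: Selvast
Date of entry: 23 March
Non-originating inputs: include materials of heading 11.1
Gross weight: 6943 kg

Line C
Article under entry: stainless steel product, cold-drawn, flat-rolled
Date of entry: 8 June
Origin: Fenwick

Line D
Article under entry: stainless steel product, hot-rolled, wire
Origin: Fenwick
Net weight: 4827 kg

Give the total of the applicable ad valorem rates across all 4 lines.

Line A: stainless steel → 11.1; in bars → 11.1.2; hot-rolled → 11.1.2.2. Scheduled 9%. No special measure applies. → 9%.
Line B: stainless steel → 11.1; in bars → 11.1.2; cold-drawn → 11.1.2.1. Scheduled 12%. Selvast agreement on 11.1.2: CTH not met. → 12%.
Line C: stainless steel → 11.1; flat-rolled → 11.1.3; cold-drawn → 11.1.3.1. Scheduled 38%. anti-dumping (Fenwick, 11.1): +39%; total 38% + 39% = 77%. → 77%.
Line D: stainless steel → 11.1; wire → 11.1.1; hot-rolled → 11.1.1.3. Scheduled 22%. quota on 11.1.1 open → in-quota 6%; anti-dumping (Fenwick, 11.1): +39%; total 6% + 39% = 45%. → 45%.
Sum: 9% + 12% + 77% + 45% = 143%.

143%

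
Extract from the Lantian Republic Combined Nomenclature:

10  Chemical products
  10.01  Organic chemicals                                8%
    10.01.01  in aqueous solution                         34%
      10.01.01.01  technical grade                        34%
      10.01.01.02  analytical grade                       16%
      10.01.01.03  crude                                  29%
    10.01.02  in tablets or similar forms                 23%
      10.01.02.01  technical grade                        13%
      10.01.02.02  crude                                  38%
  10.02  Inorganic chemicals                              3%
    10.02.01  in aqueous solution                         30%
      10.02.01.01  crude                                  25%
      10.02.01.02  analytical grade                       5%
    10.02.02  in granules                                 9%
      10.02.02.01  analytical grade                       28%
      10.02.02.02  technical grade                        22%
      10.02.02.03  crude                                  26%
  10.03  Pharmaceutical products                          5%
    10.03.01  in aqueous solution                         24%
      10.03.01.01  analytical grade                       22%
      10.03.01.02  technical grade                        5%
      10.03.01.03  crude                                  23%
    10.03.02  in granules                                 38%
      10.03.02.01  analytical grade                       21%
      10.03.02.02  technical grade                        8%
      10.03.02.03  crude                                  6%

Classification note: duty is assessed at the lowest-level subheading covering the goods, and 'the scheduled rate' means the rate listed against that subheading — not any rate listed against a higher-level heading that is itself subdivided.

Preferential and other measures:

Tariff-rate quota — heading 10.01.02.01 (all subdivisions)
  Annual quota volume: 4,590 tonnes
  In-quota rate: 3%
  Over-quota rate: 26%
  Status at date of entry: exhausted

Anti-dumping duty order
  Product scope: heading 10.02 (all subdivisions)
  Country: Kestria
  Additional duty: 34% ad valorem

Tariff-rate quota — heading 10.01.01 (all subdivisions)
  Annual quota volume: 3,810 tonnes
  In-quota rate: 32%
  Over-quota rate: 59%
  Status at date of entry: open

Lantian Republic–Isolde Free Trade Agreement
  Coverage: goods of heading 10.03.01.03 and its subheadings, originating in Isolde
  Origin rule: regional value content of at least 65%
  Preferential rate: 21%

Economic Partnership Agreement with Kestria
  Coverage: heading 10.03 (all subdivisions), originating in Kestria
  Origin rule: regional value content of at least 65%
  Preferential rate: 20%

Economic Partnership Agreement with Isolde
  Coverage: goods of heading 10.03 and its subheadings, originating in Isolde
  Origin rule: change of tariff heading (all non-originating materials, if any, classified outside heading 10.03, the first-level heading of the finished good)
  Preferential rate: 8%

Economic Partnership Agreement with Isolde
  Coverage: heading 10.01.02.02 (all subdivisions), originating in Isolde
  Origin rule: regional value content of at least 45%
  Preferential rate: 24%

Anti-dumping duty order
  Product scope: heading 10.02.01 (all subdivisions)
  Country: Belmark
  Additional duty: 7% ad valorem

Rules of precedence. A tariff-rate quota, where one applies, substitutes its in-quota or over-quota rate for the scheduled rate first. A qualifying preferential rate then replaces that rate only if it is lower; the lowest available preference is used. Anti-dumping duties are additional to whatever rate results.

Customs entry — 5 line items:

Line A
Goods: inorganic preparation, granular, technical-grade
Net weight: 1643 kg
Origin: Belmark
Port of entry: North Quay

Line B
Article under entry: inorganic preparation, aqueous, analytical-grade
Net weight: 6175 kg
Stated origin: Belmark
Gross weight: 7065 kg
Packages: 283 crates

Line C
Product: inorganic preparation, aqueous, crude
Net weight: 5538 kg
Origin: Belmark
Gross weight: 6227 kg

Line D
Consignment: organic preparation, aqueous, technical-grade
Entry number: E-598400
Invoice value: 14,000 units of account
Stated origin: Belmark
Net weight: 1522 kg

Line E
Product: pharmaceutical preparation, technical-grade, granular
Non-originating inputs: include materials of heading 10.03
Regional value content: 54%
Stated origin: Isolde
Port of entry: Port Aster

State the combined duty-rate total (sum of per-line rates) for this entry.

Line A: inorganic → 10.02; granular → 10.02.02; technical-grade → 10.02.02.02. Scheduled 22%. No special measure applies. → 22%.
Line B: inorganic → 10.02; aqueous → 10.02.01; analytical-grade → 10.02.01.02. Scheduled 5%. anti-dumping (Belmark, 10.02.01): +7%; total 5% + 7% = 12%. → 12%.
Line C: inorganic → 10.02; aqueous → 10.02.01; crude → 10.02.01.01. Scheduled 25%. anti-dumping (Belmark, 10.02.01): +7%; total 25% + 7% = 32%. → 32%.
Line D: organic → 10.01; aqueous → 10.01.01; technical-grade → 10.01.01.01. Scheduled 34%. quota on 10.01.01 open → in-quota 32%. → 32%.
Line E: pharmaceutical → 10.03; granular → 10.03.02; technical-grade → 10.03.02.02. Scheduled 8%. Isolde agreement on 10.03.01.03: 10.03.02.02 not covered; Isolde agreement on 10.03: CTH not met; Isolde agreement on 10.01.02.02: 10.03.02.02 not covered. → 8%.
Sum: 22% + 12% + 32% + 32% + 8% = 106%.

106%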